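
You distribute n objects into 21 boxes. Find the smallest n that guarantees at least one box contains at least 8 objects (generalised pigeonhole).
n = (8 − 1)·21 + 1 = 148

By the generalised pigeonhole principle, to guarantee some box contains ≥ r objects we need more than (r − 1) · k objects total. Threshold: n = (r − 1) · k + 1. With r = 8 and k = 21: n = 7 · 21 + 1 = 147 + 1 = 148. For n = 147 = 7 · 21, we can put exactly 7 objects in every box, avoiding 8 in any single one — so 148 is tight.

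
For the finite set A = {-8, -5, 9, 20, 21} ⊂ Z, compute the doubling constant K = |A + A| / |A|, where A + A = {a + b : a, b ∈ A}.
K = |A + A| / |A| = 15/5 = 3

Enumerate A + A = {a + b : a, b ∈ A}. With |A| = 5, there are |A|^2 = 25 ordered sum pairs; collecting distinct values, A + A = {-16, -13, -10, 1, 4, 12, 13, 15, 16, 18, 29, 30, 40, 41, 42}, so |A + A| = 15. Thus K = 15/5 = 3. For comparison, the minimum possible |A + A| over all 5-element sets is 2·5 − 1 = 9 (so min K = 9/5), attained only by arithmetic progressions.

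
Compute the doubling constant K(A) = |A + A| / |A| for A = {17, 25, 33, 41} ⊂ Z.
K = |A + A| / |A| = 7/4

Enumerate A + A = {a + b : a, b ∈ A}. With |A| = 4, there are |A|^2 = 16 ordered sum pairs; collecting distinct values, A + A = {34, 42, 50, 58, 66, 74, 82}, so |A + A| = 7. Thus K = 7/4. Here |A + A| = 2|A| − 1 = 7, the minimum possible — so K = 7/4 is minimal, which holds iff A is an arithmetic progression.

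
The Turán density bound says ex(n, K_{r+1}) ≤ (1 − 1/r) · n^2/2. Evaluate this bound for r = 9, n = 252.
Turán density bound = (8/9) · 252^2/2 = 28224

Turán's theorem: ex(n, K_{r+1}) is achieved by the complete r-partite Turán graph T(n, r) with parts as balanced as possible, and is at most (1 − 1/r) · n^2/2. For r = 9, n = 252: the density bound is (8/9) · 63504/2 = 28224. Since 9 ∣ 252, the Turán graph T(252, 9) has parts of equal size 28, and its edge count e(T(252, 9)) = 28224 attains the density bound exactly.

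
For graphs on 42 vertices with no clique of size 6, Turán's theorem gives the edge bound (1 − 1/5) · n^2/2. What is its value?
Turán density bound = (4/5) · 42^2/2 = 3528/5 ≈ 705.6

Turán's theorem: ex(n, K_{r+1}) is achieved by the complete r-partite Turán graph T(n, r) with parts as balanced as possible, and is at most (1 − 1/r) · n^2/2. For r = 5, n = 42: the density bound is (4/5) · 1764/2 = 3528/5 ≈ 705.6. The integer-valued extremum is e(T(42, 5)) = 705, which is strictly less than the density bound 3528/5 since 5 ∤ 42 (the parts of T(42, 5) cannot all be equal).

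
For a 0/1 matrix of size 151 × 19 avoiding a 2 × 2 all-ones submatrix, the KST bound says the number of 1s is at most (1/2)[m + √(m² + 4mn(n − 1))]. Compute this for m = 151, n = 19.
z(151, 19; 2, 2) ≤ (1/2)[151 + √(151² + 4·151·19·18)] = (1/2)[151 + √229369] = 314.9624

Kővári–Sós–Turán: let r_1, ..., r_151 be the row sums and z = Σ r_i the total number of 1s. Each pair of columns can share at most one row with both entries 1 (else a 2×2 all-ones block appears), so Σ_i C(r_i, 2) ≤ C(19, 2) = 171. By convexity Σ_i C(r_i, 2) ≥ 151·C(z/151, 2) = z(z − 151)/(2·151), giving z² − 151z − 151·19·18 ≤ 0 and hence z ≤ (1/2)[151 + √(22801 + 4·51642)] = (1/2)[151 + √229369] ≈ (1/2)(151 + 478.9248) = 314.9624.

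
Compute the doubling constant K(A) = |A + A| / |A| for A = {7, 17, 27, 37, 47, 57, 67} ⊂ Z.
K = |A + A| / |A| = 13/7

Enumerate A + A = {a + b : a, b ∈ A}. With |A| = 7, there are |A|^2 = 49 ordered sum pairs; collecting distinct values, A + A = {14, 24, 34, 44, 54, 64, 74, 84, 94, 104, 114, 124, 134}, so |A + A| = 13. Thus K = 13/7. Here |A + A| = 2|A| − 1 = 13, the minimum possible — so K = 13/7 is minimal, which holds iff A is an arithmetic progression.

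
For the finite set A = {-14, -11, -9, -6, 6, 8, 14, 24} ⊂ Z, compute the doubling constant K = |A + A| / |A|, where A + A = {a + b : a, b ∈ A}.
K = |A + A| / |A| = 33/8

Enumerate A + A = {a + b : a, b ∈ A}. With |A| = 8, there are |A|^2 = 64 ordered sum pairs; collecting distinct values, A + A = {-28, -25, -23, -22, -20, -18, -17, -15, -12, -8, -6, -5, -3, -1, 0, 2, 3, 5, 8, 10, 12, 13, 14, 15, 16, 18, 20, 22, 28, 30, 32, 38, 48}, so |A + A| = 33. Thus K = 33/8. For comparison, the minimum possible |A + A| over all 8-element sets is 2·8 − 1 = 15 (so min K = 15/8), attained only by arithmetic progressions.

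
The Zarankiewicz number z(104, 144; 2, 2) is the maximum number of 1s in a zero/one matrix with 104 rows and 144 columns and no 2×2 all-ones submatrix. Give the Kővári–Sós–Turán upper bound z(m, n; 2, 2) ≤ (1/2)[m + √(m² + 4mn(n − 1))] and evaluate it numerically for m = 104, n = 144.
z(104, 144; 2, 2) ≤ (1/2)[104 + √(104² + 4·104·144·143)] = (1/2)[104 + √8577088] = 1516.3333

Kővári–Sós–Turán: let r_1, ..., r_104 be the row sums and z = Σ r_i the total number of 1s. Each pair of columns can share at most one row with both entries 1 (else a 2×2 all-ones block appears), so Σ_i C(r_i, 2) ≤ C(144, 2) = 10296. By convexity Σ_i C(r_i, 2) ≥ 104·C(z/104, 2) = z(z − 104)/(2·104), giving z² − 104z − 104·144·143 ≤ 0 and hence z ≤ (1/2)[104 + √(10816 + 4·2141568)] = (1/2)[104 + √8577088] ≈ (1/2)(104 + 2928.6666) = 1516.3333.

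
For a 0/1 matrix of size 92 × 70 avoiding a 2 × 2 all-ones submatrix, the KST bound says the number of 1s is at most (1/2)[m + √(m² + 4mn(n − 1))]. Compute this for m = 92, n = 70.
z(92, 70; 2, 2) ≤ (1/2)[92 + √(92² + 4·92·70·69)] = (1/2)[92 + √1785904] = 714.1886

Kővári–Sós–Turán: let r_1, ..., r_92 be the row sums and z = Σ r_i the total number of 1s. Each pair of columns can share at most one row with both entries 1 (else a 2×2 all-ones block appears), so Σ_i C(r_i, 2) ≤ C(70, 2) = 2415. By convexity Σ_i C(r_i, 2) ≥ 92·C(z/92, 2) = z(z − 92)/(2·92), giving z² − 92z − 92·70·69 ≤ 0 and hence z ≤ (1/2)[92 + √(8464 + 4·444360)] = (1/2)[92 + √1785904] ≈ (1/2)(92 + 1336.3772) = 714.1886.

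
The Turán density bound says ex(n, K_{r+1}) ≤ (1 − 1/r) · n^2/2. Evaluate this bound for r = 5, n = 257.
Turán density bound = (4/5) · 257^2/2 = 132098/5 ≈ 26419.6

Turán's theorem: ex(n, K_{r+1}) is achieved by the complete r-partite Turán graph T(n, r) with parts as balanced as possible, and is at most (1 − 1/r) · n^2/2. For r = 5, n = 257: the density bound is (4/5) · 66049/2 = 132098/5 ≈ 26419.6. The integer-valued extremum is e(T(257, 5)) = 26419, which is strictly less than the density bound 132098/5 since 5 ∤ 257 (the parts of T(257, 5) cannot all be equal).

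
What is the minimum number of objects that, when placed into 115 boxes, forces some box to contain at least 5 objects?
n = (5 − 1)·115 + 1 = 461

By the generalised pigeonhole principle, to guarantee some box contains ≥ r objects we need more than (r − 1) · k objects total. Threshold: n = (r − 1) · k + 1. With r = 5 and k = 115: n = 4 · 115 + 1 = 460 + 1 = 461. For n = 460 = 4 · 115, we can put exactly 4 objects in every box, avoiding 5 in any single one — so 461 is tight.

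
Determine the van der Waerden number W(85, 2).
W(85, 2) = 85 + 1 = 86

A 2-term AP is any pair of integers, so a monochromatic 2-AP exists iff some colour is used at least twice. With 85 colours, the colouring i ↦ i on {1, ..., 85} uses each colour once, avoiding any monochromatic pair, so W(85, 2) > 85. For {1, ..., 86}, pigeonhole forces two integers of the same colour, which form a monochromatic 2-AP. Hence W(85, 2) = 86.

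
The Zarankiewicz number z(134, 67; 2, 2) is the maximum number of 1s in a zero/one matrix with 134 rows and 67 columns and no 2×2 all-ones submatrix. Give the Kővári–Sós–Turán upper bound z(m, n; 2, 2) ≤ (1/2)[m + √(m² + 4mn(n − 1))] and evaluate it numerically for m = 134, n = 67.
z(134, 67; 2, 2) ≤ (1/2)[134 + √(134² + 4·134·67·66)] = (1/2)[134 + √2388148] = 839.6817

Kővári–Sós–Turán: let r_1, ..., r_134 be the row sums and z = Σ r_i the total number of 1s. Each pair of columns can share at most one row with both entries 1 (else a 2×2 all-ones block appears), so Σ_i C(r_i, 2) ≤ C(67, 2) = 2211. By convexity Σ_i C(r_i, 2) ≥ 134·C(z/134, 2) = z(z − 134)/(2·134), giving z² − 134z − 134·67·66 ≤ 0 and hence z ≤ (1/2)[134 + √(17956 + 4·592548)] = (1/2)[134 + √2388148] ≈ (1/2)(134 + 1545.3634) = 839.6817.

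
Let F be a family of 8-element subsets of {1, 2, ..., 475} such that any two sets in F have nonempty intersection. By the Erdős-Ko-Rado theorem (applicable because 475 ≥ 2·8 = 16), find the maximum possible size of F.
max |F| = C(474, 7) = 1020207249948744

Erdős-Ko-Rado (1961): when n ≥ 2k, max |F| = C(n−1, k−1). The bound is attained by the star {A : i ∈ A} for any fixed i ∈ [n]. Here C(475−1, 8−1) = C(474, 7) = 1020207249948744.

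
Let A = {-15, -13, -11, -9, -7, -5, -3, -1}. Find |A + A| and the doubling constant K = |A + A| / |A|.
K = |A + A| / |A| = 15/8

Enumerate A + A = {a + b : a, b ∈ A}. With |A| = 8, there are |A|^2 = 64 ordered sum pairs; collecting distinct values, A + A = {-30, -28, -26, -24, -22, -20, -18, -16, -14, -12, -10, -8, -6, -4, -2}, so |A + A| = 15. Thus K = 15/8. Here |A + A| = 2|A| − 1 = 15, the minimum possible — so K = 15/8 is minimal, which holds iff A is an arithmetic progression.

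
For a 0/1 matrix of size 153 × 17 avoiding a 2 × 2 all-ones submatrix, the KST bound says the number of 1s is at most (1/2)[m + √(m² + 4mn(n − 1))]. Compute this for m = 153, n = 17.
z(153, 17; 2, 2) ≤ (1/2)[153 + √(153² + 4·153·17·16)] = (1/2)[153 + √189873] = 294.3721

Kővári–Sós–Turán: let r_1, ..., r_153 be the row sums and z = Σ r_i the total number of 1s. Each pair of columns can share at most one row with both entries 1 (else a 2×2 all-ones block appears), so Σ_i C(r_i, 2) ≤ C(17, 2) = 136. By convexity Σ_i C(r_i, 2) ≥ 153·C(z/153, 2) = z(z − 153)/(2·153), giving z² − 153z − 153·17·16 ≤ 0 and hence z ≤ (1/2)[153 + √(23409 + 4·41616)] = (1/2)[153 + √189873] ≈ (1/2)(153 + 435.7442) = 294.3721.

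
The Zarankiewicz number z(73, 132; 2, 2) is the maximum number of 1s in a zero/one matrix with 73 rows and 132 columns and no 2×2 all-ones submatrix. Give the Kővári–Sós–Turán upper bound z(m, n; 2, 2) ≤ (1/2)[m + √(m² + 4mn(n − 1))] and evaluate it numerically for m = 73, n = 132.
z(73, 132; 2, 2) ≤ (1/2)[73 + √(73² + 4·73·132·131)] = (1/2)[73 + √5054593] = 1160.6211

Kővári–Sós–Turán: let r_1, ..., r_73 be the row sums and z = Σ r_i the total number of 1s. Each pair of columns can share at most one row with both entries 1 (else a 2×2 all-ones block appears), so Σ_i C(r_i, 2) ≤ C(132, 2) = 8646. By convexity Σ_i C(r_i, 2) ≥ 73·C(z/73, 2) = z(z − 73)/(2·73), giving z² − 73z − 73·132·131 ≤ 0 and hence z ≤ (1/2)[73 + √(5329 + 4·1262316)] = (1/2)[73 + √5054593] ≈ (1/2)(73 + 2248.2422) = 1160.6211.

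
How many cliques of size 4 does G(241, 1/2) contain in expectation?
E[# K_4] = C(241, 4) · (1/2)^C(4, 2) = 137085620 / 2^6 = 34271405/16 = 2141962.8125

For each 4-subset S of vertices (there are C(241, 4) = 137085620 such S), let X_S = 1 if S induces a K_4 (all C(4, 2) = 6 edges present). Then P(X_S = 1) = (1/2)^6 = 1/64. By linearity of expectation, E[# K_4] = C(241, 4) · (1/2)^6 = 137085620 / 64 = 34271405/16 = 2141962.8125.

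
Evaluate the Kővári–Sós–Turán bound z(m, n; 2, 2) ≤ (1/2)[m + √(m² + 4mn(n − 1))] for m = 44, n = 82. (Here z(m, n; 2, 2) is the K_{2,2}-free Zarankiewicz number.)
z(44, 82; 2, 2) ≤ (1/2)[44 + √(44² + 4·44·82·81)] = (1/2)[44 + √1170928] = 563.0471

Kővári–Sós–Turán: let r_1, ..., r_44 be the row sums and z = Σ r_i the total number of 1s. Each pair of columns can share at most one row with both entries 1 (else a 2×2 all-ones block appears), so Σ_i C(r_i, 2) ≤ C(82, 2) = 3321. By convexity Σ_i C(r_i, 2) ≥ 44·C(z/44, 2) = z(z − 44)/(2·44), giving z² − 44z − 44·82·81 ≤ 0 and hence z ≤ (1/2)[44 + √(1936 + 4·292248)] = (1/2)[44 + √1170928] ≈ (1/2)(44 + 1082.0943) = 563.0471.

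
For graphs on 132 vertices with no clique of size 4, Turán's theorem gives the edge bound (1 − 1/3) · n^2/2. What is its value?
Turán density bound = (2/3) · 132^2/2 = 5808

Turán's theorem: ex(n, K_{r+1}) is achieved by the complete r-partite Turán graph T(n, r) with parts as balanced as possible, and is at most (1 − 1/r) · n^2/2. For r = 3, n = 132: the density bound is (2/3) · 17424/2 = 5808. Since 3 ∣ 132, the Turán graph T(132, 3) has parts of equal size 44, and its edge count e(T(132, 3)) = 5808 attains the density bound exactly.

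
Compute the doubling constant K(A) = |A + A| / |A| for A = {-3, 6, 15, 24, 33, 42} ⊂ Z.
K = |A + A| / |A| = 11/6

Enumerate A + A = {a + b : a, b ∈ A}. With |A| = 6, there are |A|^2 = 36 ordered sum pairs; collecting distinct values, A + A = {-6, 3, 12, 21, 30, 39, 48, 57, 66, 75, 84}, so |A + A| = 11. Thus K = 11/6. Here |A + A| = 2|A| − 1 = 11, the minimum possible — so K = 11/6 is minimal, which holds iff A is an arithmetic progression.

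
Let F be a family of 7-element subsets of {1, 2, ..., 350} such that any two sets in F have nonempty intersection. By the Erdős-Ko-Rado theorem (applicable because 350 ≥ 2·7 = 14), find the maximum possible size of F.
max |F| = C(349, 6) = 2403561758956

The Erdős-Ko-Rado theorem states: for n ≥ 2k, an intersecting family of k-subsets of an n-element set has size at most C(n − 1, k − 1), with equality for 'star' families {A ⊆ [n] : |A| = k, i ∈ A} (fix an element i). For n = 350, k = 7: C(349, 6) = 2403561758956.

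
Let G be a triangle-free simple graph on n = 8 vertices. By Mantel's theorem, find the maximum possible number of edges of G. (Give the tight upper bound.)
ex(8, K_3) = ⌊8^2/4⌋ = 16

Mantel (1907): a triangle-free graph on n vertices has at most ⌊n^2/4⌋ edges, with equality for the complete bipartite graph K_{⌊n/2⌋, ⌈n/2⌉}. For n = 8: ⌊8^2/4⌋ = ⌊64/4⌋ = 16. The extremal graph is K_{4, 4}, which has 4·4 = 16 edges.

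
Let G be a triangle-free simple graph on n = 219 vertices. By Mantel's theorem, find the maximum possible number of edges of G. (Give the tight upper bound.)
ex(219, K_3) = ⌊219^2/4⌋ = 11990

Mantel (1907): a triangle-free graph on n vertices has at most ⌊n^2/4⌋ edges, with equality for the complete bipartite graph K_{⌊n/2⌋, ⌈n/2⌉}. For n = 219: ⌊219^2/4⌋ = ⌊47961/4⌋ = 11990. The extremal graph is K_{109, 110}, which has 109·110 = 11990 edges.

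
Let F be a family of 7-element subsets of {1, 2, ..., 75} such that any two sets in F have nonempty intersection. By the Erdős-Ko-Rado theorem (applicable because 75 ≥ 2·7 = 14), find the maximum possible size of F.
max |F| = C(74, 6) = 185250786

The Erdős-Ko-Rado theorem states: for n ≥ 2k, an intersecting family of k-subsets of an n-element set has size at most C(n − 1, k − 1), with equality for 'star' families {A ⊆ [n] : |A| = k, i ∈ A} (fix an element i). For n = 75, k = 7: C(74, 6) = 185250786.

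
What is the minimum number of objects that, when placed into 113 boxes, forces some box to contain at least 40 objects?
n = (40 − 1)·113 + 1 = 4408

By the generalised pigeonhole principle, to guarantee some box contains ≥ r objects we need more than (r − 1) · k objects total. Threshold: n = (r − 1) · k + 1. With r = 40 and k = 113: n = 39 · 113 + 1 = 4407 + 1 = 4408. For n = 4407 = 39 · 113, we can put exactly 39 objects in every box, avoiding 40 in any single one — so 4408 is tight.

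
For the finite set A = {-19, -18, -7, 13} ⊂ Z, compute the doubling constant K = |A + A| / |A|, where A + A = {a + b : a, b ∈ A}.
K = |A + A| / |A| = 10/4 = 5/2

Enumerate A + A = {a + b : a, b ∈ A}. With |A| = 4, there are |A|^2 = 16 ordered sum pairs; collecting distinct values, A + A = {-38, -37, -36, -26, -25, -14, -6, -5, 6, 26}, so |A + A| = 10. Thus K = 10/4 = 5/2. For comparison, the minimum possible |A + A| over all 4-element sets is 2·4 − 1 = 7 (so min K = 7/4), attained only by arithmetic progressions.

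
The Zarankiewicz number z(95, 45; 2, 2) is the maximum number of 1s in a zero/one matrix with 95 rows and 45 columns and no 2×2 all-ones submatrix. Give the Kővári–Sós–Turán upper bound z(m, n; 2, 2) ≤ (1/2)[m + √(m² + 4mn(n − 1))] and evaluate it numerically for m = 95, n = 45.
z(95, 45; 2, 2) ≤ (1/2)[95 + √(95² + 4·95·45·44)] = (1/2)[95 + √761425] = 483.7983

Kővári–Sós–Turán: let r_1, ..., r_95 be the row sums and z = Σ r_i the total number of 1s. Each pair of columns can share at most one row with both entries 1 (else a 2×2 all-ones block appears), so Σ_i C(r_i, 2) ≤ C(45, 2) = 990. By convexity Σ_i C(r_i, 2) ≥ 95·C(z/95, 2) = z(z − 95)/(2·95), giving z² − 95z − 95·45·44 ≤ 0 and hence z ≤ (1/2)[95 + √(9025 + 4·188100)] = (1/2)[95 + √761425] ≈ (1/2)(95 + 872.5967) = 483.7983.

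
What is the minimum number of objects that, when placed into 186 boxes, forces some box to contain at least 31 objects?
n = (31 − 1)·186 + 1 = 5581

By the generalised pigeonhole principle, to guarantee some box contains ≥ r objects we need more than (r − 1) · k objects total. Threshold: n = (r − 1) · k + 1. With r = 31 and k = 186: n = 30 · 186 + 1 = 5580 + 1 = 5581. For n = 5580 = 30 · 186, we can put exactly 30 objects in every box, avoiding 31 in any single one — so 5581 is tight.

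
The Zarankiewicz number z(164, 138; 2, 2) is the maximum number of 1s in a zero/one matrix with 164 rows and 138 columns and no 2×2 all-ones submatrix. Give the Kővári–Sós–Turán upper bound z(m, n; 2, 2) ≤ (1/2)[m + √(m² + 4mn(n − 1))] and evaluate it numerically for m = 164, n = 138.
z(164, 138; 2, 2) ≤ (1/2)[164 + √(164² + 4·164·138·137)] = (1/2)[164 + √12429232] = 1844.7558

Kővári–Sós–Turán: let r_1, ..., r_164 be the row sums and z = Σ r_i the total number of 1s. Each pair of columns can share at most one row with both entries 1 (else a 2×2 all-ones block appears), so Σ_i C(r_i, 2) ≤ C(138, 2) = 9453. By convexity Σ_i C(r_i, 2) ≥ 164·C(z/164, 2) = z(z − 164)/(2·164), giving z² − 164z − 164·138·137 ≤ 0 and hence z ≤ (1/2)[164 + √(26896 + 4·3100584)] = (1/2)[164 + √12429232] ≈ (1/2)(164 + 3525.5116) = 1844.7558.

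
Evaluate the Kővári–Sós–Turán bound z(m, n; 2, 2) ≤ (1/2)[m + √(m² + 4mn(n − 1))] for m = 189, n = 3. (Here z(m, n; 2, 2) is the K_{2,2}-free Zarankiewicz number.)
z(189, 3; 2, 2) ≤ (1/2)[189 + √(189² + 4·189·3·2)] = (1/2)[189 + √40257] = 194.8207

Kővári–Sós–Turán: let r_1, ..., r_189 be the row sums and z = Σ r_i the total number of 1s. Each pair of columns can share at most one row with both entries 1 (else a 2×2 all-ones block appears), so Σ_i C(r_i, 2) ≤ C(3, 2) = 3. By convexity Σ_i C(r_i, 2) ≥ 189·C(z/189, 2) = z(z − 189)/(2·189), giving z² − 189z − 189·3·2 ≤ 0 and hence z ≤ (1/2)[189 + √(35721 + 4·1134)] = (1/2)[189 + √40257] ≈ (1/2)(189 + 200.6415) = 194.8207.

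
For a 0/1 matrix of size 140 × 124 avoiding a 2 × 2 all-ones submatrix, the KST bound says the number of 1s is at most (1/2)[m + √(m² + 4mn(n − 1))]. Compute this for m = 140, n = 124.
z(140, 124; 2, 2) ≤ (1/2)[140 + √(140² + 4·140·124·123)] = (1/2)[140 + √8560720] = 1532.9354

Kővári–Sós–Turán: let r_1, ..., r_140 be the row sums and z = Σ r_i the total number of 1s. Each pair of columns can share at most one row with both entries 1 (else a 2×2 all-ones block appears), so Σ_i C(r_i, 2) ≤ C(124, 2) = 7626. By convexity Σ_i C(r_i, 2) ≥ 140·C(z/140, 2) = z(z − 140)/(2·140), giving z² − 140z − 140·124·123 ≤ 0 and hence z ≤ (1/2)[140 + √(19600 + 4·2135280)] = (1/2)[140 + √8560720] ≈ (1/2)(140 + 2925.8708) = 1532.9354.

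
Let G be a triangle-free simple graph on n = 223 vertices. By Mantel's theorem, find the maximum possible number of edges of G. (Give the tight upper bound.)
ex(223, K_3) = ⌊223^2/4⌋ = 12432

Mantel (1907): a triangle-free graph on n vertices has at most ⌊n^2/4⌋ edges, with equality for the complete bipartite graph K_{⌊n/2⌋, ⌈n/2⌉}. For n = 223: ⌊223^2/4⌋ = ⌊49729/4⌋ = 12432. The extremal graph is K_{111, 112}, which has 111·112 = 12432 edges.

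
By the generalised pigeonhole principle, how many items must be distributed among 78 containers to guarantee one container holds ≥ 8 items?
n = (8 − 1)·78 + 1 = 547

By the generalised pigeonhole principle, to guarantee some box contains ≥ r objects we need more than (r − 1) · k objects total. Threshold: n = (r − 1) · k + 1. With r = 8 and k = 78: n = 7 · 78 + 1 = 546 + 1 = 547. For n = 546 = 7 · 78, we can put exactly 7 objects in every box, avoiding 8 in any single one — so 547 is tight.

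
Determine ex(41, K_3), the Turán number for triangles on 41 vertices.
ex(41, K_3) = ⌊41^2/4⌋ = 420

Mantel (1907): a triangle-free graph on n vertices has at most ⌊n^2/4⌋ edges, with equality for the complete bipartite graph K_{⌊n/2⌋, ⌈n/2⌉}. For n = 41: ⌊41^2/4⌋ = ⌊1681/4⌋ = 420. The extremal graph is K_{20, 21}, which has 20·21 = 420 edges.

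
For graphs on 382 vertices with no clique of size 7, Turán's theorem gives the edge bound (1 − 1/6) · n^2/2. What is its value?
Turán density bound = (5/6) · 382^2/2 = 182405/3 ≈ 60801.6667

Turán's theorem: ex(n, K_{r+1}) is achieved by the complete r-partite Turán graph T(n, r) with parts as balanced as possible, and is at most (1 − 1/r) · n^2/2. For r = 6, n = 382: the density bound is (5/6) · 145924/2 = 182405/3 ≈ 60801.6667. The integer-valued extremum is e(T(382, 6)) = 60801, which is strictly less than the density bound 182405/3 since 6 ∤ 382 (the parts of T(382, 6) cannot all be equal).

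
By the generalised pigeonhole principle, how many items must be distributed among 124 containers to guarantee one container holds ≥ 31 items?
n = (31 − 1)·124 + 1 = 3721

By the generalised pigeonhole principle, to guarantee some box contains ≥ r objects we need more than (r − 1) · k objects total. Threshold: n = (r − 1) · k + 1. With r = 31 and k = 124: n = 30 · 124 + 1 = 3720 + 1 = 3721. For n = 3720 = 30 · 124, we can put exactly 30 objects in every box, avoiding 31 in any single one — so 3721 is tight.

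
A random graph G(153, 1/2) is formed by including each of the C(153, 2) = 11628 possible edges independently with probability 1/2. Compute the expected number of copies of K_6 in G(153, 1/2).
E[# K_6] = C(153, 6) · (1/2)^C(6, 2) = 16133132940 / 2^15 = 4033283235/8192 ≈ 492344.144897

For each 6-subset S of vertices (there are C(153, 6) = 16133132940 such S), let X_S = 1 if S induces a K_6 (all C(6, 2) = 15 edges present). Then P(X_S = 1) = (1/2)^15 = 1/32768. By linearity of expectation, E[# K_6] = C(153, 6) · (1/2)^15 = 16133132940 / 32768 = 4033283235/8192 ≈ 492344.144897.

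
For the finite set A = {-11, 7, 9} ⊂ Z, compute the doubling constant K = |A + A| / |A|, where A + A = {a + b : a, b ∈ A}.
K = |A + A| / |A| = 6/3 = 2

Enumerate A + A = {a + b : a, b ∈ A}. With |A| = 3, there are |A|^2 = 9 ordered sum pairs; collecting distinct values, A + A = {-22, -4, -2, 14, 16, 18}, so |A + A| = 6. Thus K = 6/3 = 2. For comparison, the minimum possible |A + A| over all 3-element sets is 2·3 − 1 = 5 (so min K = 5/3), attained only by arithmetic progressions.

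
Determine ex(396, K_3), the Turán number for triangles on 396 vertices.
ex(396, K_3) = ⌊396^2/4⌋ = 39204

Mantel (1907): a triangle-free graph on n vertices has at most ⌊n^2/4⌋ edges, with equality for the complete bipartite graph K_{⌊n/2⌋, ⌈n/2⌉}. For n = 396: ⌊396^2/4⌋ = ⌊156816/4⌋ = 39204. The extremal graph is K_{198, 198}, which has 198·198 = 39204 edges.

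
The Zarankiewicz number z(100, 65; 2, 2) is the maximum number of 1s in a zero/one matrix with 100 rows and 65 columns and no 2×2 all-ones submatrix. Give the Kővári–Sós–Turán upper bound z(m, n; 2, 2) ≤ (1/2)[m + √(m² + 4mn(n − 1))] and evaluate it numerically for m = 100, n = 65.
z(100, 65; 2, 2) ≤ (1/2)[100 + √(100² + 4·100·65·64)] = (1/2)[100 + √1674000] = 696.9158

Kővári–Sós–Turán: let r_1, ..., r_100 be the row sums and z = Σ r_i the total number of 1s. Each pair of columns can share at most one row with both entries 1 (else a 2×2 all-ones block appears), so Σ_i C(r_i, 2) ≤ C(65, 2) = 2080. By convexity Σ_i C(r_i, 2) ≥ 100·C(z/100, 2) = z(z − 100)/(2·100), giving z² − 100z − 100·65·64 ≤ 0 and hence z ≤ (1/2)[100 + √(10000 + 4·416000)] = (1/2)[100 + √1674000] ≈ (1/2)(100 + 1293.8315) = 696.9158.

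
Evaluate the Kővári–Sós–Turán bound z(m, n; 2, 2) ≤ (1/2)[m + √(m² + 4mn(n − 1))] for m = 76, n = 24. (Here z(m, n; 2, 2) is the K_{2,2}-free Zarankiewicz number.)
z(76, 24; 2, 2) ≤ (1/2)[76 + √(76² + 4·76·24·23)] = (1/2)[76 + √173584] = 246.3171

Kővári–Sós–Turán: let r_1, ..., r_76 be the row sums and z = Σ r_i the total number of 1s. Each pair of columns can share at most one row with both entries 1 (else a 2×2 all-ones block appears), so Σ_i C(r_i, 2) ≤ C(24, 2) = 276. By convexity Σ_i C(r_i, 2) ≥ 76·C(z/76, 2) = z(z − 76)/(2·76), giving z² − 76z − 76·24·23 ≤ 0 and hence z ≤ (1/2)[76 + √(5776 + 4·41952)] = (1/2)[76 + √173584] ≈ (1/2)(76 + 416.6341) = 246.3171.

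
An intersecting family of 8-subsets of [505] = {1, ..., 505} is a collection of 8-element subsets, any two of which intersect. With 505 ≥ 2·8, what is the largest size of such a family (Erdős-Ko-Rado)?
max |F| = C(504, 7) = 1571843562600600

The Erdős-Ko-Rado theorem states: for n ≥ 2k, an intersecting family of k-subsets of an n-element set has size at most C(n − 1, k − 1), with equality for 'star' families {A ⊆ [n] : |A| = k, i ∈ A} (fix an element i). For n = 505, k = 8: C(504, 7) = 1571843562600600.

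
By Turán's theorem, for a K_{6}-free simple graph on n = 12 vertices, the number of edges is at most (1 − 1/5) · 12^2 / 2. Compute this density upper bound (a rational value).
Turán density bound = (4/5) · 12^2/2 = 288/5 ≈ 57.6

Turán's theorem: ex(n, K_{r+1}) is achieved by the complete r-partite Turán graph T(n, r) with parts as balanced as possible, and is at most (1 − 1/r) · n^2/2. For r = 5, n = 12: the density bound is (4/5) · 144/2 = 288/5 ≈ 57.6. The integer-valued extremum is e(T(12, 5)) = 57, which is strictly less than the density bound 288/5 since 5 ∤ 12 (the parts of T(12, 5) cannot all be equal).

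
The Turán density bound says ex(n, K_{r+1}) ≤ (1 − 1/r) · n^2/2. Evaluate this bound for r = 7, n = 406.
Turán density bound = (6/7) · 406^2/2 = 70644

Turán's theorem: ex(n, K_{r+1}) is achieved by the complete r-partite Turán graph T(n, r) with parts as balanced as possible, and is at most (1 − 1/r) · n^2/2. For r = 7, n = 406: the density bound is (6/7) · 164836/2 = 70644. Since 7 ∣ 406, the Turán graph T(406, 7) has parts of equal size 58, and its edge count e(T(406, 7)) = 70644 attains the density bound exactly.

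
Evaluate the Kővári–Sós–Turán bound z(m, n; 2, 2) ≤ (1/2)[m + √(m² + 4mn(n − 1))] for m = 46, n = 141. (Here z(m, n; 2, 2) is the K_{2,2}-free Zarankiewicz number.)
z(46, 141; 2, 2) ≤ (1/2)[46 + √(46² + 4·46·141·140)] = (1/2)[46 + √3634276] = 976.1889

Kővári–Sós–Turán: let r_1, ..., r_46 be the row sums and z = Σ r_i the total number of 1s. Each pair of columns can share at most one row with both entries 1 (else a 2×2 all-ones block appears), so Σ_i C(r_i, 2) ≤ C(141, 2) = 9870. By convexity Σ_i C(r_i, 2) ≥ 46·C(z/46, 2) = z(z − 46)/(2·46), giving z² − 46z − 46·141·140 ≤ 0 and hence z ≤ (1/2)[46 + √(2116 + 4·908040)] = (1/2)[46 + √3634276] ≈ (1/2)(46 + 1906.3777) = 976.1889.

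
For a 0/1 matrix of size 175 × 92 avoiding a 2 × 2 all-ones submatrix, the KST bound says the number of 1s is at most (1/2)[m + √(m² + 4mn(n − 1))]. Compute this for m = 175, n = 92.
z(175, 92; 2, 2) ≤ (1/2)[175 + √(175² + 4·175·92·91)] = (1/2)[175 + √5891025] = 1301.0717

Kővári–Sós–Turán: let r_1, ..., r_175 be the row sums and z = Σ r_i the total number of 1s. Each pair of columns can share at most one row with both entries 1 (else a 2×2 all-ones block appears), so Σ_i C(r_i, 2) ≤ C(92, 2) = 4186. By convexity Σ_i C(r_i, 2) ≥ 175·C(z/175, 2) = z(z − 175)/(2·175), giving z² − 175z − 175·92·91 ≤ 0 and hence z ≤ (1/2)[175 + √(30625 + 4·1465100)] = (1/2)[175 + √5891025] ≈ (1/2)(175 + 2427.1434) = 1301.0717.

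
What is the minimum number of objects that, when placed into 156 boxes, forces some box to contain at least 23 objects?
n = (23 − 1)·156 + 1 = 3433

By the generalised pigeonhole principle, to guarantee some box contains ≥ r objects we need more than (r − 1) · k objects total. Threshold: n = (r − 1) · k + 1. With r = 23 and k = 156: n = 22 · 156 + 1 = 3432 + 1 = 3433. For n = 3432 = 22 · 156, we can put exactly 22 objects in every box, avoiding 23 in any single one — so 3433 is tight.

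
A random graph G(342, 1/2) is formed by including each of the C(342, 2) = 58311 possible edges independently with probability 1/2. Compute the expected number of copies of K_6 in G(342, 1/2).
E[# K_6] = C(342, 6) · (1/2)^C(6, 2) = 2126538280581 / 2^15 ≈ 64896798.113434

For each 6-subset S of vertices (there are C(342, 6) = 2126538280581 such S), let X_S = 1 if S induces a K_6 (all C(6, 2) = 15 edges present). Then P(X_S = 1) = (1/2)^15 = 1/32768. By linearity of expectation, E[# K_6] = C(342, 6) · (1/2)^15 = 2126538280581 / 32768 ≈ 64896798.113434.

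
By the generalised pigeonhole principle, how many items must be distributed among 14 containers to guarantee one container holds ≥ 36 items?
n = (36 − 1)·14 + 1 = 491

By the generalised pigeonhole principle, to guarantee some box contains ≥ r objects we need more than (r − 1) · k objects total. Threshold: n = (r − 1) · k + 1. With r = 36 and k = 14: n = 35 · 14 + 1 = 490 + 1 = 491. For n = 490 = 35 · 14, we can put exactly 35 objects in every box, avoiding 36 in any single one — so 491 is tight.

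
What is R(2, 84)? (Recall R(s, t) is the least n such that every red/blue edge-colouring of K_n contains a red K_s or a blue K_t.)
R(2, 84) = 84

R(2, k) = k for all k ≥ 2: in a 2-colouring of K_k, either some edge is red (a red K_2) or all edges are blue (a blue K_k). And K_{83} coloured all-blue has no blue K_84, so R(2, 84) > 83. Hence R(2, 84) = 84.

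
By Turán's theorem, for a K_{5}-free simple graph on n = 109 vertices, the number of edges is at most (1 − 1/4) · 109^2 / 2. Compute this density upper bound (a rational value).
Turán density bound = (3/4) · 109^2/2 = 35643/8 ≈ 4455.375

Turán's theorem: ex(n, K_{r+1}) is achieved by the complete r-partite Turán graph T(n, r) with parts as balanced as possible, and is at most (1 − 1/r) · n^2/2. For r = 4, n = 109: the density bound is (3/4) · 11881/2 = 35643/8 ≈ 4455.375. The integer-valued extremum is e(T(109, 4)) = 4455, which is strictly less than the density bound 35643/8 since 4 ∤ 109 (the parts of T(109, 4) cannot all be equal).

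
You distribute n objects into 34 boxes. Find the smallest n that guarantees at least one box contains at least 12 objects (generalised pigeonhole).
n = (12 − 1)·34 + 1 = 375

By the generalised pigeonhole principle, to guarantee some box contains ≥ r objects we need more than (r − 1) · k objects total. Threshold: n = (r − 1) · k + 1. With r = 12 and k = 34: n = 11 · 34 + 1 = 374 + 1 = 375. For n = 374 = 11 · 34, we can put exactly 11 objects in every box, avoiding 12 in any single one — so 375 is tight.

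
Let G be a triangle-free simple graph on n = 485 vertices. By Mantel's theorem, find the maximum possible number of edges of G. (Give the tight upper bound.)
ex(485, K_3) = ⌊485^2/4⌋ = 58806

Mantel (1907): a triangle-free graph on n vertices has at most ⌊n^2/4⌋ edges, with equality for the complete bipartite graph K_{⌊n/2⌋, ⌈n/2⌉}. For n = 485: ⌊485^2/4⌋ = ⌊235225/4⌋ = 58806. The extremal graph is K_{242, 243}, which has 242·243 = 58806 edges.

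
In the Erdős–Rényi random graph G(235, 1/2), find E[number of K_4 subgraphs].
E[# K_4] = C(235, 4) · (1/2)^C(4, 2) = 123855810 / 2^6 = 61927905/32 = 1935247.03125

For each 4-subset S of vertices (there are C(235, 4) = 123855810 such S), let X_S = 1 if S induces a K_4 (all C(4, 2) = 6 edges present). Then P(X_S = 1) = (1/2)^6 = 1/64. By linearity of expectation, E[# K_4] = C(235, 4) · (1/2)^6 = 123855810 / 64 = 61927905/32 = 1935247.03125.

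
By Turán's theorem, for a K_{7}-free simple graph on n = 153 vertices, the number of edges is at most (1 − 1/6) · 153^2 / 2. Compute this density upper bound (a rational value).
Turán density bound = (5/6) · 153^2/2 = 39015/4 ≈ 9753.75

Turán's theorem: ex(n, K_{r+1}) is achieved by the complete r-partite Turán graph T(n, r) with parts as balanced as possible, and is at most (1 − 1/r) · n^2/2. For r = 6, n = 153: the density bound is (5/6) · 23409/2 = 39015/4 ≈ 9753.75. The integer-valued extremum is e(T(153, 6)) = 9753, which is strictly less than the density bound 39015/4 since 6 ∤ 153 (the parts of T(153, 6) cannot all be equal).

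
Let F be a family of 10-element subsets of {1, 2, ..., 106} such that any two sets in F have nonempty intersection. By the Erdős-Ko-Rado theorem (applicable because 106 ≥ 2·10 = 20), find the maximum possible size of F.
max |F| = C(105, 9) = 3005047770725

Erdős-Ko-Rado (1961): when n ≥ 2k, max |F| = C(n−1, k−1). The bound is attained by the star {A : i ∈ A} for any fixed i ∈ [n]. Here C(106−1, 10−1) = C(105, 9) = 3005047770725.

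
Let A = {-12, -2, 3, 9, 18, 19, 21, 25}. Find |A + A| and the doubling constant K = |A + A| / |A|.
K = |A + A| / |A| = 33/8

Enumerate A + A = {a + b : a, b ∈ A}. With |A| = 8, there are |A|^2 = 64 ordered sum pairs; collecting distinct values, A + A = {-24, -14, -9, -4, -3, 1, 6, 7, 9, 12, 13, 16, 17, 18, 19, 21, 22, 23, 24, 27, 28, 30, 34, 36, 37, 38, 39, 40, 42, 43, 44, 46, 50}, so |A + A| = 33. Thus K = 33/8. For comparison, the minimum possible |A + A| over all 8-element sets is 2·8 − 1 = 15 (so min K = 15/8), attained only by arithmetic progressions.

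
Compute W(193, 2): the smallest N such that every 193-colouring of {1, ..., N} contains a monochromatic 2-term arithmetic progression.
W(193, 2) = 193 + 1 = 194

A 2-term AP is any pair of integers, so a monochromatic 2-AP exists iff some colour is used at least twice. With 193 colours, the colouring i ↦ i on {1, ..., 193} uses each colour once, avoiding any monochromatic pair, so W(193, 2) > 193. For {1, ..., 194}, pigeonhole forces two integers of the same colour, which form a monochromatic 2-AP. Hence W(193, 2) = 194.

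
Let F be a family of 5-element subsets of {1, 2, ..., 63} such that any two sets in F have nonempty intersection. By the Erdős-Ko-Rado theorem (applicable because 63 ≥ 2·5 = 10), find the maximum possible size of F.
max |F| = C(62, 4) = 557845

The Erdős-Ko-Rado theorem states: for n ≥ 2k, an intersecting family of k-subsets of an n-element set has size at most C(n − 1, k − 1), with equality for 'star' families {A ⊆ [n] : |A| = k, i ∈ A} (fix an element i). For n = 63, k = 5: C(62, 4) = 557845.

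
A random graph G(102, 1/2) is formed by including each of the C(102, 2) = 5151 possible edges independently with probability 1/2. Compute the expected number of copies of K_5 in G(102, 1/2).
E[# K_5] = C(102, 5) · (1/2)^C(5, 2) = 83291670 / 2^10 = 41645835/512 ≈ 81339.521484

For each 5-subset S of vertices (there are C(102, 5) = 83291670 such S), let X_S = 1 if S induces a K_5 (all C(5, 2) = 10 edges present). Then P(X_S = 1) = (1/2)^10 = 1/1024. By linearity of expectation, E[# K_5] = C(102, 5) · (1/2)^10 = 83291670 / 1024 = 41645835/512 ≈ 81339.521484.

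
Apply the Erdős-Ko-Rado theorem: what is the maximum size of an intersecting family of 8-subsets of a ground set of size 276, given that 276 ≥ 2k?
max |F| = C(275, 7) = 21850913927700

The Erdős-Ko-Rado theorem states: for n ≥ 2k, an intersecting family of k-subsets of an n-element set has size at most C(n − 1, k − 1), with equality for 'star' families {A ⊆ [n] : |A| = k, i ∈ A} (fix an element i). For n = 276, k = 8: C(275, 7) = 21850913927700.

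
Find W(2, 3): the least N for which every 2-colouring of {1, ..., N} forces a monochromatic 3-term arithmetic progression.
W(2, 3) = 9

Lower bound: the 2-colouring RRBBRRBB of {1, ..., 8} (R at positions {1, 2, 5, 6}, B at {3, 4, 7, 8}) contains no monochromatic 3-term AP, so W(2, 3) > 8. Upper bound: a case analysis on any 2-colouring of {1, ..., 9} forces such an AP. Hence W(2, 3) = 9.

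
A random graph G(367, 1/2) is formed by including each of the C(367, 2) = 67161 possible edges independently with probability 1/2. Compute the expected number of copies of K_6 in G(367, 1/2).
E[# K_6] = C(367, 6) · (1/2)^C(6, 2) = 3257047534741 / 2^15 ≈ 99397202.598297

For each 6-subset S of vertices (there are C(367, 6) = 3257047534741 such S), let X_S = 1 if S induces a K_6 (all C(6, 2) = 15 edges present). Then P(X_S = 1) = (1/2)^15 = 1/32768. By linearity of expectation, E[# K_6] = C(367, 6) · (1/2)^15 = 3257047534741 / 32768 ≈ 99397202.598297.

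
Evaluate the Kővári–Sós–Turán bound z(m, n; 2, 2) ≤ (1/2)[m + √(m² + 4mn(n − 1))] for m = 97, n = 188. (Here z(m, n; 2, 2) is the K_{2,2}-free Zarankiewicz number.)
z(97, 188; 2, 2) ≤ (1/2)[97 + √(97² + 4·97·188·187)] = (1/2)[97 + √13649937] = 1895.7911

Kővári–Sós–Turán: let r_1, ..., r_97 be the row sums and z = Σ r_i the total number of 1s. Each pair of columns can share at most one row with both entries 1 (else a 2×2 all-ones block appears), so Σ_i C(r_i, 2) ≤ C(188, 2) = 17578. By convexity Σ_i C(r_i, 2) ≥ 97·C(z/97, 2) = z(z − 97)/(2·97), giving z² − 97z − 97·188·187 ≤ 0 and hence z ≤ (1/2)[97 + √(9409 + 4·3410132)] = (1/2)[97 + √13649937] ≈ (1/2)(97 + 3694.5821) = 1895.7911.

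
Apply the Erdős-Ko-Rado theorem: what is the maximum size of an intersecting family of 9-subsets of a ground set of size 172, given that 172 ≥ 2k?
max |F| = C(171, 8) = 15355814110065

Erdős-Ko-Rado (1961): when n ≥ 2k, max |F| = C(n−1, k−1). The bound is attained by the star {A : i ∈ A} for any fixed i ∈ [n]. Here C(172−1, 9−1) = C(171, 8) = 15355814110065.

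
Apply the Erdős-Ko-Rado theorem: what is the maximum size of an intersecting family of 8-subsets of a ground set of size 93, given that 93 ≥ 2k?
max |F| = C(92, 7) = 8760554088

Erdős-Ko-Rado (1961): when n ≥ 2k, max |F| = C(n−1, k−1). The bound is attained by the star {A : i ∈ A} for any fixed i ∈ [n]. Here C(93−1, 8−1) = C(92, 7) = 8760554088.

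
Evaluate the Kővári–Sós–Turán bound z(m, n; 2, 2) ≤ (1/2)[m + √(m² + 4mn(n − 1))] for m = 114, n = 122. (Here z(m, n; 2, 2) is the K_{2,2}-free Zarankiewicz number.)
z(114, 122; 2, 2) ≤ (1/2)[114 + √(114² + 4·114·122·121)] = (1/2)[114 + √6744468] = 1355.5057

Kővári–Sós–Turán: let r_1, ..., r_114 be the row sums and z = Σ r_i the total number of 1s. Each pair of columns can share at most one row with both entries 1 (else a 2×2 all-ones block appears), so Σ_i C(r_i, 2) ≤ C(122, 2) = 7381. By convexity Σ_i C(r_i, 2) ≥ 114·C(z/114, 2) = z(z − 114)/(2·114), giving z² − 114z − 114·122·121 ≤ 0 and hence z ≤ (1/2)[114 + √(12996 + 4·1682868)] = (1/2)[114 + √6744468] ≈ (1/2)(114 + 2597.0114) = 1355.5057.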